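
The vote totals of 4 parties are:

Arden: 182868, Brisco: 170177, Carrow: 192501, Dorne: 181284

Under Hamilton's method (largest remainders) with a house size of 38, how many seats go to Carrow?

10

Total 726830; standard divisor 726830/38 ≈ 19127.105.
Standard quotas: Arden 9.5607, Brisco 8.8972, Carrow 10.0643, Dorne 9.4779.
Lower quotas: Arden 9, Brisco 8, Carrow 10, Dorne 9 (sum 36, leaving 2 seats).
Remainders in descending order: Brisco 0.8972, Arden 0.5607, Dorne 0.4779, Carrow 0.0643.
Largest remainders: Brisco, Arden receive the extra seats.
Carrow receives 10.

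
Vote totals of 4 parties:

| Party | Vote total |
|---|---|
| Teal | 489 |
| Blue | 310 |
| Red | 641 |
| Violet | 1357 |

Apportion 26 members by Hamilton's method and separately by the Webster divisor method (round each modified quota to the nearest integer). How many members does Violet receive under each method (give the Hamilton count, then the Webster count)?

Hamilton: Teal 4, Blue 3, Red 6, Violet 13.
Webster: Teal 5, Blue 3, Red 6, Violet 12.
Violet gets 13 under Hamilton and 12 under Webster.

13 and 12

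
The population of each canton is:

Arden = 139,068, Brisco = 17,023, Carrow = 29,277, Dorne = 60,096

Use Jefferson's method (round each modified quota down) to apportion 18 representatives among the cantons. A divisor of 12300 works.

Arden 11, Brisco 1, Carrow 2, Dorne 4

With modified divisor 12300: modified quotas Arden 11.306, Brisco 1.384, Carrow 2.380, Dorne 4.886.
Rounding down: Arden 11, Brisco 1, Carrow 2, Dorne 4 (total 18).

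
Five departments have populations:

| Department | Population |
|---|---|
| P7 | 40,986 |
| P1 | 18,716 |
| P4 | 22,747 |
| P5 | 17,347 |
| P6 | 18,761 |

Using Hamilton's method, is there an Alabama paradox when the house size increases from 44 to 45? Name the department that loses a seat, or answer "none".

At 44 seats: P7 15, P1 7, P4 9, P5 6, P6 7.
At 45 seats: P7 15, P1 7, P4 9, P5 7, P6 7.
No department's allocation decreased.

none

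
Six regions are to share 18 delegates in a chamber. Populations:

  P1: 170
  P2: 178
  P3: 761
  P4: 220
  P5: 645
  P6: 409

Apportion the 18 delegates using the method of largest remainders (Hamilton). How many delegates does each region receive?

Total 2383; standard divisor 2383/18 ≈ 132.389.
Standard quotas: P1 1.284, P2 1.345, P3 5.748, P4 1.662, P5 4.872, P6 3.089.
Lower quotas: P1 1, P2 1, P3 5, P4 1, P5 4, P6 3 (sum 15, leaving 3 seats).
Remainders in descending order: P5 0.872, P3 0.748, P4 0.662, P2 0.345, P1 0.284, P6 0.089.
The surplus seats go to P5, P3, P4.

P1: 1, P2: 1, P3: 6, P4: 2, P5: 5, P6: 3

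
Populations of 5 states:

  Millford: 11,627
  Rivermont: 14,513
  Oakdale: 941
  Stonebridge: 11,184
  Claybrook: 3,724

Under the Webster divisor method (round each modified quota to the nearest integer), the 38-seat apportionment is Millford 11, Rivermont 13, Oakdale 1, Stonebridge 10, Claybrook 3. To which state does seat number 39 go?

Rivermont

Priority for the next seat is population ÷ (current seats + 0.5).
Priorities: Millford 1011.043, Rivermont 1075.037, Oakdale 627.333, Stonebridge 1065.143, Claybrook 1064.000.
Highest priority: Rivermont.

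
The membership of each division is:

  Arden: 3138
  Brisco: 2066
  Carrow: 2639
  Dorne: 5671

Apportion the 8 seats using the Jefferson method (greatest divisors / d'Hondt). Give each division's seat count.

Standard divisor 13514/8 ≈ 1689.25; standard quotas: Arden 1.858, Brisco 1.223, Carrow 1.562, Dorne 3.357.
Rounding down gives 1, 1, 1, 3 = 6 seats, so the divisor must be adjusted.
With modified divisor 1400: modified quotas Arden 2.241, Brisco 1.476, Carrow 1.885, Dorne 4.051.
Rounding down: Arden 2, Brisco 1, Carrow 1, Dorne 4 (total 8).

Arden=2, Brisco=1, Carrow=1, Dorne=4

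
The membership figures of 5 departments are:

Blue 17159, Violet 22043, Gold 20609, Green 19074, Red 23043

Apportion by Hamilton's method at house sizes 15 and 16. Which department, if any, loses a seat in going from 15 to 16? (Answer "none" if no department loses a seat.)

none

At 15 seats: Blue 3, Violet 3, Gold 3, Green 3, Red 3.
At 16 seats: Blue 3, Violet 3, Gold 3, Green 3, Red 4.
No department's allocation decreased.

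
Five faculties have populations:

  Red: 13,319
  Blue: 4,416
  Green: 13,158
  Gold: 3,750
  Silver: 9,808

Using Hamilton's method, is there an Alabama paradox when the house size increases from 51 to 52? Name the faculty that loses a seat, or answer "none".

Gold

At 51 seats: Red 15, Blue 5, Green 15, Gold 5, Silver 11.
At 52 seats: Red 16, Blue 5, Green 15, Gold 4, Silver 12.
Gold drops from 5 to 4.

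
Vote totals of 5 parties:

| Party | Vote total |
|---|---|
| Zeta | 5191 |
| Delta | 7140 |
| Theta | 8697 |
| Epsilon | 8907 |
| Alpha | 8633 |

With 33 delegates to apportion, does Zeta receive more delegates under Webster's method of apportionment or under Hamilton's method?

Hamilton

Webster: Zeta 4, Delta 6, Theta 8, Epsilon 8, Alpha 7.
Hamilton: Zeta 5, Delta 6, Theta 7, Epsilon 8, Alpha 7.
Zeta gets 4 under Webster and 5 under Hamilton.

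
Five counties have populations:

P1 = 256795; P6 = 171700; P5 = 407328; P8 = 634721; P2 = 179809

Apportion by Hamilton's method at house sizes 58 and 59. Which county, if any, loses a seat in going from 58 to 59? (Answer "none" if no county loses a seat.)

At 58 seats: P1 9, P6 6, P5 14, P8 22, P2 7.
At 59 seats: P1 9, P6 6, P5 15, P8 23, P2 6.
P2 drops from 7 to 6.

P2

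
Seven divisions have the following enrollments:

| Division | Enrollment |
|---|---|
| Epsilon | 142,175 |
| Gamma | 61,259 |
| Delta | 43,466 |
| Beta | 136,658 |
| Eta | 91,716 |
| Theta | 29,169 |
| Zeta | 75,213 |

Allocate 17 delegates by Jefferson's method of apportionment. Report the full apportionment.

Standard divisor 579656/17 ≈ 34097.412; standard quotas: Epsilon 4.170, Gamma 1.797, Delta 1.275, Beta 4.008, Eta 2.690, Theta 0.855, Zeta 2.206.
Rounding down gives 4, 1, 1, 4, 2, 0, 2 = 14 seats, so the divisor must be adjusted.
With modified divisor 28581.8: modified quotas Epsilon 4.974, Gamma 2.143, Delta 1.521, Beta 4.781, Eta 3.209, Theta 1.021, Zeta 2.631.
Rounding down: Epsilon 4, Gamma 2, Delta 1, Beta 4, Eta 3, Theta 1, Zeta 2 (total 17).

Epsilon=4; Gamma=2; Delta=1; Beta=4; Eta=3; Theta=1; Zeta=2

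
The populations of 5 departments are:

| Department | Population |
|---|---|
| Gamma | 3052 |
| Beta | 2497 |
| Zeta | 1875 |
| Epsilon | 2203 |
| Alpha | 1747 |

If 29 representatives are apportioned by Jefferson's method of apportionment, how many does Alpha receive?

Standard divisor 11374/29 ≈ 392.207; standard quotas: Gamma 7.782, Beta 6.367, Zeta 4.781, Epsilon 5.617, Alpha 4.454.
Rounding down gives 7, 6, 4, 5, 4 = 26 seats, so the divisor must be adjusted.
With modified divisor 360: modified quotas Gamma 8.478, Beta 6.936, Zeta 5.208, Epsilon 6.119, Alpha 4.853.
Rounding down: Gamma 8, Beta 6, Zeta 5, Epsilon 6, Alpha 4 (total 29).
Alpha receives 4.

4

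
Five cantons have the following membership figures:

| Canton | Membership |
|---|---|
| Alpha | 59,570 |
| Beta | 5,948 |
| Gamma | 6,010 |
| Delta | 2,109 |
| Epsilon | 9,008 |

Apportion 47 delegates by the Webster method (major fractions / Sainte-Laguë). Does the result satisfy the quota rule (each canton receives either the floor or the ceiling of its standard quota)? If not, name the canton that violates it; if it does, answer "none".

Alpha

Standard quotas: Alpha 33.877, Beta 3.383, Gamma 3.418, Delta 1.199, Epsilon 5.123.
Webster allocation: Alpha 35, Beta 3, Gamma 3, Delta 1, Epsilon 5.
Alpha has quota 33.877 (lower 33, upper 34) but receives 35 — outside the quota interval.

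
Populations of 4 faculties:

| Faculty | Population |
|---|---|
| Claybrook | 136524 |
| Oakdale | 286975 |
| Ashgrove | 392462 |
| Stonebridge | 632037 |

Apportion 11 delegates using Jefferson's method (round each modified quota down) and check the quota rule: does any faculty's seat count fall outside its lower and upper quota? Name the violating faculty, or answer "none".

none

Standard quotas: Claybrook 1.037, Oakdale 2.180, Ashgrove 2.981, Stonebridge 4.801.
Jefferson allocation: Claybrook 1, Oakdale 2, Ashgrove 3, Stonebridge 5.
Every allocation lies between the lower and upper quota.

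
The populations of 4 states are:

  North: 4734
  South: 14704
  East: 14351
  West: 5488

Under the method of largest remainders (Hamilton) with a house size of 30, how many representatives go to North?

The standard divisor is 39277/30 ≈ 1309.233.
Standard quotas: North 3.6159, South 11.2310, East 10.9614, West 4.1918.
Lower quotas: North 3, South 11, East 10, West 4 (sum 28, leaving 2 seats).
Remainders in descending order: East 0.9614, North 0.6159, South 0.2310, West 0.1918.
Largest remainders: East, North receive the extra seats.
North receives 4.

4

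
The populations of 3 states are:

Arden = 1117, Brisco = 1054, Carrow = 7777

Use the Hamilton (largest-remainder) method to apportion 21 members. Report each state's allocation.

Arden 2, Brisco 2, Carrow 17

Total 9948; standard divisor 9948/21 ≈ 473.714.
Standard quotas: Arden 2.3580, Brisco 2.2250, Carrow 16.4171.
Lower quotas: Arden 2, Brisco 2, Carrow 16 (sum 20, leaving 1 seat).
Remainders in descending order: Carrow 0.4171, Arden 0.3580, Brisco 0.2250.
Largest remainder: Carrow receives the extra seat.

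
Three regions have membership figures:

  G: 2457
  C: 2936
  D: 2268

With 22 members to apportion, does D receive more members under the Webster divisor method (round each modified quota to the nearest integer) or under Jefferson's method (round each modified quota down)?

Webster: G 7, C 8, D 7.
Jefferson: G 7, C 9, D 6.
D gets 7 under Webster and 6 under Jefferson.

Webster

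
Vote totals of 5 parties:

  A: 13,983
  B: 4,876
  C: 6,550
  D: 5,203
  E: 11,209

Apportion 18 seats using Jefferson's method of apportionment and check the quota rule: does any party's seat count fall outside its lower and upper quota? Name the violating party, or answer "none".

none

Standard quotas: A 6.018, B 2.099, C 2.819, D 2.239, E 4.824.
Jefferson allocation: A 6, B 2, C 3, D 2, E 5.
Every allocation lies between the lower and upper quota.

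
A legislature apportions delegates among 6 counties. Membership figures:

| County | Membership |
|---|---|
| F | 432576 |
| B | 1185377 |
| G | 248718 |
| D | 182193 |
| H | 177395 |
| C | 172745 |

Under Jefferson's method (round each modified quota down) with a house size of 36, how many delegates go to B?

Standard divisor 2399004/36 ≈ 66639; standard quotas: F 6.491, B 17.788, G 3.732, D 2.734, H 2.662, C 2.592.
Rounding down gives 6, 17, 3, 2, 2, 2 = 32 seats, so the divisor must be adjusted.
With modified divisor 61300: modified quotas F 7.057, B 19.337, G 4.057, D 2.972, H 2.894, C 2.818.
Rounding down: F 7, B 19, G 4, D 2, H 2, C 2 (total 36).
B receives 19.

19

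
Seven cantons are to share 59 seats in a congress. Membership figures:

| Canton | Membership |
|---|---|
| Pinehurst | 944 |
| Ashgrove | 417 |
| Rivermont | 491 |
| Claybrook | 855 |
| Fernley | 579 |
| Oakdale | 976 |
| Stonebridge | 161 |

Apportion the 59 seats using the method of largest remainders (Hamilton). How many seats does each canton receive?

The standard divisor is 4423/59 ≈ 74.966.
Standard quotas: Pinehurst 12.592, Ashgrove 5.563, Rivermont 6.550, Claybrook 11.405, Fernley 7.723, Oakdale 13.019, Stonebridge 2.148.
Lower quotas: Pinehurst 12, Ashgrove 5, Rivermont 6, Claybrook 11, Fernley 7, Oakdale 13, Stonebridge 2 (sum 56, leaving 3 seats).
Remainders in descending order: Fernley 0.723, Pinehurst 0.592, Ashgrove 0.563, Rivermont 0.550, Claybrook 0.405, Stonebridge 0.148, Oakdale 0.019.
The surplus seats go to Fernley, Pinehurst, Ashgrove.

Pinehurst=13, Ashgrove=6, Rivermont=6, Claybrook=11, Fernley=8, Oakdale=13, Stonebridge=2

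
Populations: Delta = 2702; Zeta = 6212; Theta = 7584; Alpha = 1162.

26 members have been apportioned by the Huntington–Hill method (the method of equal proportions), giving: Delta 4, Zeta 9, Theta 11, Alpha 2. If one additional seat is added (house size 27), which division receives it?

Theta

Priority for the next seat is population ÷ (√(s·(s+1))).
Priorities: Delta 604.186, Zeta 654.802, Theta 660.102, Alpha 474.385.
Highest priority: Theta.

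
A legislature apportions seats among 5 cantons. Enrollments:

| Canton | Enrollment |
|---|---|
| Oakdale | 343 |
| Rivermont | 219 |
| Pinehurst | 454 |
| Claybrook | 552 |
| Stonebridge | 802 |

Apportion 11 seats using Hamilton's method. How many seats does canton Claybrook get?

Standard divisor: 2370 ÷ 11 ≈ 215.455.
Standard quotas: Oakdale 1.592, Rivermont 1.016, Pinehurst 2.107, Claybrook 2.562, Stonebridge 3.722.
Lower quotas: Oakdale 1, Rivermont 1, Pinehurst 2, Claybrook 2, Stonebridge 3 (sum 9, leaving 2 seats).
Remainders in descending order: Stonebridge 0.722, Oakdale 0.592, Claybrook 0.562, Pinehurst 0.107, Rivermont 0.016.
The surplus seats go to Stonebridge, Oakdale.
Claybrook receives 2.

2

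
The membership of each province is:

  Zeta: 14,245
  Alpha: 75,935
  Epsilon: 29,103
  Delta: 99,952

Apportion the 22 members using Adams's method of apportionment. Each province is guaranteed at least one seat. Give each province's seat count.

Zeta: 2, Alpha: 7, Epsilon: 3, Delta: 10

Standard divisor 219235/22 ≈ 9965.227; standard quotas: Zeta 1.429, Alpha 7.620, Epsilon 2.920, Delta 10.030.
Rounding up gives 2, 8, 3, 11 = 24 seats, so the divisor must be adjusted.
With modified divisor 11000: modified quotas Zeta 1.295, Alpha 6.903, Epsilon 2.646, Delta 9.087.
Rounding up: Zeta 2, Alpha 7, Epsilon 3, Delta 10 (total 22).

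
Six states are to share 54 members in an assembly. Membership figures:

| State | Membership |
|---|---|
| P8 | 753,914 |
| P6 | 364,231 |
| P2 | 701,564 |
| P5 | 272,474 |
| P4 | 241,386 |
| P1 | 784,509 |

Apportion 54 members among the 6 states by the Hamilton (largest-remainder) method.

The standard divisor is 3118078/54 ≈ 57742.185.
Standard quotas: P8 13.0566, P6 6.3079, P2 12.1499, P5 4.7188, P4 4.1804, P1 13.5864.
Lower quotas: P8 13, P6 6, P2 12, P5 4, P4 4, P1 13 (sum 52, leaving 2 seats).
Remainders in descending order: P5 0.7188, P1 0.5864, P6 0.3079, P4 0.1804, P2 0.1499, P8 0.0566.
Largest remainders: P5, P1 receive the extra seats.

P8 13, P6 6, P2 12, P5 5, P4 4, P1 14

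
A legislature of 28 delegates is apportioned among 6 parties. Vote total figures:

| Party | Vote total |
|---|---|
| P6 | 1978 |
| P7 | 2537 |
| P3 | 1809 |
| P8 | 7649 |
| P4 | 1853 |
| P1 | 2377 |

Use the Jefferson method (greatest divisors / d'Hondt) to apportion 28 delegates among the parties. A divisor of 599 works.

P6 3; P7 4; P3 3; P8 12; P4 3; P1 3

With modified divisor 599: modified quotas P6 3.302, P7 4.235, P3 3.020, P8 12.770, P4 3.093, P1 3.968.
Rounding down: P6 3, P7 4, P3 3, P8 12, P4 3, P1 3 (total 28).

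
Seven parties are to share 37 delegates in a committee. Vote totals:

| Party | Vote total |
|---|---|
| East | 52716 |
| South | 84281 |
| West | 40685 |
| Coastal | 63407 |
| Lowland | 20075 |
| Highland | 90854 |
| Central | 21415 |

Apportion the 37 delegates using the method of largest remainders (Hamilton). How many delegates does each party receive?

East 5; South 9; West 4; Coastal 6; Lowland 2; Highland 9; Central 2

Standard divisor: 373433 ÷ 37 ≈ 10092.784.
Standard quotas: East 5.2231, South 8.3506, West 4.0311, Coastal 6.2824, Lowland 1.9890, Highland 9.0019, Central 2.1218.
Lower quotas: East 5, South 8, West 4, Coastal 6, Lowland 1, Highland 9, Central 2 (sum 35, leaving 2 seats).
Remainders in descending order: Lowland 0.9890, South 0.3506, Coastal 0.2824, East 0.2231, Central 0.1218, West 0.0311, Highland 0.0019.
Largest remainders: Lowland, South receive the extra seats.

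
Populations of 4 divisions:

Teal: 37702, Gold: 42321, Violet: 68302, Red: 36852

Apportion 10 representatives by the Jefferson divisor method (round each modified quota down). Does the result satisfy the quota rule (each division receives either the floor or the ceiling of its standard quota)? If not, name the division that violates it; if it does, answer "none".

none

Standard quotas: Teal 2.036, Gold 2.285, Violet 3.688, Red 1.990.
Jefferson allocation: Teal 2, Gold 2, Violet 4, Red 2.
Every allocation lies between the lower and upper quota.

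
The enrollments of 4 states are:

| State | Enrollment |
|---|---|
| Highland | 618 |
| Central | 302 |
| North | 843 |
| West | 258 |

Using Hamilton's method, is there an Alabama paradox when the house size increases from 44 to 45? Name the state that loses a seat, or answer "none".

At 44 seats: Highland 13, Central 7, North 18, West 6.
At 45 seats: Highland 14, Central 6, North 19, West 6.
Central drops from 7 to 6.

Central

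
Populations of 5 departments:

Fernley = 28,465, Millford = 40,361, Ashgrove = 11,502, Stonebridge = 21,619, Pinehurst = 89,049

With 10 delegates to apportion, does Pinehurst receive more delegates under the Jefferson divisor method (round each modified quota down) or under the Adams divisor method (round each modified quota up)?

Jefferson

Jefferson: Fernley 1, Millford 2, Ashgrove 0, Stonebridge 1, Pinehurst 6.
Adams: Fernley 2, Millford 2, Ashgrove 1, Stonebridge 1, Pinehurst 4.
Pinehurst gets 6 under Jefferson and 4 under Adams.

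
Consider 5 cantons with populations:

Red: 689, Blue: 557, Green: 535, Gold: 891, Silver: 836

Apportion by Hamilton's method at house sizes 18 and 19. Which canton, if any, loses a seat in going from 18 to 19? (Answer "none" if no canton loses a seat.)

At 18 seats: Red 3, Blue 3, Green 3, Gold 5, Silver 4.
At 19 seats: Red 4, Blue 3, Green 3, Gold 5, Silver 4.
No canton's allocation decreased.

none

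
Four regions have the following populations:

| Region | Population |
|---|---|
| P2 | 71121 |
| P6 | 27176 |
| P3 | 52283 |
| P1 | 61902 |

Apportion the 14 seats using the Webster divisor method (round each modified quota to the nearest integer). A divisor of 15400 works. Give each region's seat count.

P2=5, P6=2, P3=3, P1=4

With modified divisor 15400: modified quotas P2 4.618, P6 1.765, P3 3.395, P1 4.020.
Rounding to the nearest integer: P2 5, P6 2, P3 3, P1 4 (total 14).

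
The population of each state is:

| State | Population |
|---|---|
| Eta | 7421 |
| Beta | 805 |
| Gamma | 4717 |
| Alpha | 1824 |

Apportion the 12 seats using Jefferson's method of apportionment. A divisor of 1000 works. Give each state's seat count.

With modified divisor 1000: modified quotas Eta 7.421, Beta 0.805, Gamma 4.717, Alpha 1.824.
Rounding down: Eta 7, Beta 0, Gamma 4, Alpha 1 (total 12).

Eta=7, Beta=0, Gamma=4, Alpha=1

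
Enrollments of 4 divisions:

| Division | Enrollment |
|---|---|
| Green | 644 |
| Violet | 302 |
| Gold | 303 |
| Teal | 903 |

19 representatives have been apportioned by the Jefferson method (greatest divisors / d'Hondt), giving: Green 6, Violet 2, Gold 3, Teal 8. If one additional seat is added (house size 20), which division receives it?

Violet

Priority for the next seat is population ÷ (current seats + 1).
Priorities: Green 92.000, Violet 100.667, Gold 75.750, Teal 100.333.
Highest priority: Violet.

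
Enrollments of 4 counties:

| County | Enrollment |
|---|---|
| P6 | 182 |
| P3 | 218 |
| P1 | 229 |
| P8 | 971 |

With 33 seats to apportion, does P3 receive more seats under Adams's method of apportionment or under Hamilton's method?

Adams

Adams: P6 4, P3 5, P1 5, P8 19.
Hamilton: P6 4, P3 4, P1 5, P8 20.
P3 gets 5 under Adams and 4 under Hamilton.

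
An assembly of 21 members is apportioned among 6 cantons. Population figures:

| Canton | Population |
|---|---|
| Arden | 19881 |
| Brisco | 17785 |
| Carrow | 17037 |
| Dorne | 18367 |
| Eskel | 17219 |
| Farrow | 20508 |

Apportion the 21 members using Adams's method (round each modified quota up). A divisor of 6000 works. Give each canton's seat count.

With modified divisor 6000: modified quotas Arden 3.313, Brisco 2.964, Carrow 2.840, Dorne 3.061, Eskel 2.870, Farrow 3.418.
Rounding up: Arden 4, Brisco 3, Carrow 3, Dorne 4, Eskel 3, Farrow 4 (total 21).

Arden=4, Brisco=3, Carrow=3, Dorne=4, Eskel=3, Farrow=4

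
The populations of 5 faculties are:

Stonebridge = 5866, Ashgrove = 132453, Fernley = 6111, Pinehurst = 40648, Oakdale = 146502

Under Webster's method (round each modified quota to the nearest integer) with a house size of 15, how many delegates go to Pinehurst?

Standard divisor 331580/15 ≈ 22105.333; standard quotas: Stonebridge 0.265, Ashgrove 5.992, Fernley 0.276, Pinehurst 1.839, Oakdale 6.627.
Rounding to the nearest integer gives Stonebridge 0, Ashgrove 6, Fernley 0, Pinehurst 2, Oakdale 7 — total 15, matching the house size, so no adjustment is needed.
Pinehurst receives 2.

2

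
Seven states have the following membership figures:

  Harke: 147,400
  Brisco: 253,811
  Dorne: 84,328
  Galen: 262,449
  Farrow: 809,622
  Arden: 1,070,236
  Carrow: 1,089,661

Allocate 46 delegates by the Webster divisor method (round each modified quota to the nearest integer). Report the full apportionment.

Standard divisor 3717507/46 ≈ 80815.37; standard quotas: Harke 1.824, Brisco 3.141, Dorne 1.043, Galen 3.248, Farrow 10.018, Arden 13.243, Carrow 13.483.
Rounding to the nearest integer gives 2, 3, 1, 3, 10, 13, 13 = 45 seats, so the divisor must be adjusted.
With modified divisor 80000: modified quotas Harke 1.843, Brisco 3.173, Dorne 1.054, Galen 3.281, Farrow 10.120, Arden 13.378, Carrow 13.621.
Rounding to the nearest integer: Harke 2, Brisco 3, Dorne 1, Galen 3, Farrow 10, Arden 13, Carrow 14 (total 46).

Harke 2; Brisco 3; Dorne 1; Galen 3; Farrow 10; Arden 13; Carrow 14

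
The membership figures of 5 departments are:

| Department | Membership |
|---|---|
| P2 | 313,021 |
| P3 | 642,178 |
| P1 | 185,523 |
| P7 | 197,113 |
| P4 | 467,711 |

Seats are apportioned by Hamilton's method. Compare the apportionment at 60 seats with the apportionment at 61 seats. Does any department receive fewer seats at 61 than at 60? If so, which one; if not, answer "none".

none

At 60 seats: P2 10, P3 21, P1 6, P7 7, P4 16.
At 61 seats: P2 10, P3 22, P1 6, P7 7, P4 16.
No department's allocation decreased.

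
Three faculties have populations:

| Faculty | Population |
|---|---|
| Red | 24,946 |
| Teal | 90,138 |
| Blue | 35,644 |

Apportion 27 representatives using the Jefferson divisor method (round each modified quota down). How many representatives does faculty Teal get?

17

Standard divisor 150728/27 ≈ 5582.519; standard quotas: Red 4.469, Teal 16.146, Blue 6.385.
Rounding down gives 4, 16, 6 = 26 seats, so the divisor must be adjusted.
With modified divisor 5200: modified quotas Red 4.797, Teal 17.334, Blue 6.855.
Rounding down: Red 4, Teal 17, Blue 6 (total 27).
Teal receives 17.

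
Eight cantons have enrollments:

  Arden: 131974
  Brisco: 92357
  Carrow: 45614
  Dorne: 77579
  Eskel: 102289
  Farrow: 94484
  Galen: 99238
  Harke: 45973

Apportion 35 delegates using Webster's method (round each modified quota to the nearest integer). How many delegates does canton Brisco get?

Standard divisor 689508/35 ≈ 19700.229; standard quotas: Arden 6.699, Brisco 4.688, Carrow 2.315, Dorne 3.938, Eskel 5.192, Farrow 4.796, Galen 5.037, Harke 2.334.
Rounding to the nearest integer gives Arden 7, Brisco 5, Carrow 2, Dorne 4, Eskel 5, Farrow 5, Galen 5, Harke 2 — total 35, matching the house size, so no adjustment is needed.
Brisco receives 5.

5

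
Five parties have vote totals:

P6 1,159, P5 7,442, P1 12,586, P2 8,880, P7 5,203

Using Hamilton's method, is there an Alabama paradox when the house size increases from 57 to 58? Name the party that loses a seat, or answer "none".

P7

At 57 seats: P6 2, P5 12, P1 20, P2 14, P7 9.
At 58 seats: P6 2, P5 12, P1 21, P2 15, P7 8.
P7 drops from 9 to 8.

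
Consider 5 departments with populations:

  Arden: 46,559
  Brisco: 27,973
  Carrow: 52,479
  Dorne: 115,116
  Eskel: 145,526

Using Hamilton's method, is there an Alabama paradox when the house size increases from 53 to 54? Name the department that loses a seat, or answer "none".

none

At 53 seats: Arden 6, Brisco 4, Carrow 7, Dorne 16, Eskel 20.
At 54 seats: Arden 7, Brisco 4, Carrow 7, Dorne 16, Eskel 20.
No department's allocation decreased.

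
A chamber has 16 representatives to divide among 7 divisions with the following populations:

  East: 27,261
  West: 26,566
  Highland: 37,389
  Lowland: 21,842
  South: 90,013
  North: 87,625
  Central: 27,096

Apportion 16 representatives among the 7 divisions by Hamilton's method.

Total 317792; standard divisor 317792/16 = 19862.
Standard quotas: East 1.3725, West 1.3375, Highland 1.8824, Lowland 1.0997, South 4.5319, North 4.4117, Central 1.3642.
Lower quotas: East 1, West 1, Highland 1, Lowland 1, South 4, North 4, Central 1 (sum 13, leaving 3 seats).
Remainders in descending order: Highland 0.8824, South 0.5319, North 0.4117, East 0.3725, Central 0.3642, West 0.3375, Lowland 0.0997.
The surplus seats go to Highland, South, North.

East: 1, West: 1, Highland: 2, Lowland: 1, South: 5, North: 5, Central: 1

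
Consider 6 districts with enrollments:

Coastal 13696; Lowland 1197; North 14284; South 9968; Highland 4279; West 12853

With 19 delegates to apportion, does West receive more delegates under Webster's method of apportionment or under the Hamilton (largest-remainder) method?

Webster: Coastal 5, Lowland 0, North 5, South 3, Highland 1, West 5.
Hamilton: Coastal 5, Lowland 0, North 5, South 3, Highland 2, West 4.
West gets 5 under Webster and 4 under Hamilton.

Webster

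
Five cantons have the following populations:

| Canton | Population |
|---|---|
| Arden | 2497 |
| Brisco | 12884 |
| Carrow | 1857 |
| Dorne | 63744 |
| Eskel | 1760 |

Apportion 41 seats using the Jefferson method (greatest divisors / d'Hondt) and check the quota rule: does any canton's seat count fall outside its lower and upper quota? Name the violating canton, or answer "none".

Dorne

Standard quotas: Arden 1.237, Brisco 6.384, Carrow 0.920, Dorne 31.586, Eskel 0.872.
Jefferson allocation: Arden 1, Brisco 6, Carrow 0, Dorne 34, Eskel 0.
Dorne has quota 31.586 (lower 31, upper 32) but receives 34 — outside the quota interval.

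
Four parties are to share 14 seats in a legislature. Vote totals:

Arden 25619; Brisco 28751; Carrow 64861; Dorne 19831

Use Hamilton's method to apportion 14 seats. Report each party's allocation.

Total 139062; standard divisor 139062/14 = 9933.
Standard quotas: Arden 2.5792, Brisco 2.8945, Carrow 6.5298, Dorne 1.9965.
Lower quotas: Arden 2, Brisco 2, Carrow 6, Dorne 1 (sum 11, leaving 3 seats).
Remainders in descending order: Dorne 0.9965, Brisco 0.8945, Arden 0.5792, Carrow 0.5298.
The surplus seats go to Dorne, Brisco, Arden.

Arden 3, Brisco 3, Carrow 6, Dorne 2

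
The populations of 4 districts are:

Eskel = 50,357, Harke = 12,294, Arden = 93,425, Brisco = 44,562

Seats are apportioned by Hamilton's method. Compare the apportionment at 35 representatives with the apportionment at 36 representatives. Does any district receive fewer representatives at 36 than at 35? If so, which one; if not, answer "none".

none

At 35 seats: Eskel 9, Harke 2, Arden 16, Brisco 8.
At 36 seats: Eskel 9, Harke 2, Arden 17, Brisco 8.
No district's allocation decreased.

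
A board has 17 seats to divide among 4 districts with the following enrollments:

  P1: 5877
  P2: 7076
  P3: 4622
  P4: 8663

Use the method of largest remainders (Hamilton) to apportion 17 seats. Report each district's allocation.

Total 26238; standard divisor 26238/17 ≈ 1543.412.
Standard quotas: P1 3.8078, P2 4.5846, P3 2.9947, P4 5.6129.
Lower quotas: P1 3, P2 4, P3 2, P4 5 (sum 14, leaving 3 seats).
Remainders in descending order: P3 0.9947, P1 0.8078, P4 0.6129, P2 0.5846.
Largest remainders: P3, P1, P4 receive the extra seats.

P1 4, P2 4, P3 3, P4 6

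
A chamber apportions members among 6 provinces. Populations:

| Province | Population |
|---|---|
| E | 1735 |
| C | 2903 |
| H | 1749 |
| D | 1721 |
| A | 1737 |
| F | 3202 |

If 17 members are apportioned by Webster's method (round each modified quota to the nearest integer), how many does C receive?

Standard divisor 13047/17 ≈ 767.471; standard quotas: E 2.261, C 3.783, H 2.279, D 2.242, A 2.263, F 4.172.
Rounding to the nearest integer gives 2, 4, 2, 2, 2, 4 = 16 seats, so the divisor must be adjusted.
With modified divisor 706: modified quotas E 2.458, C 4.112, H 2.477, D 2.438, A 2.460, F 4.535.
Rounding to the nearest integer: E 2, C 4, H 2, D 2, A 2, F 5 (total 17).
C receives 4.

4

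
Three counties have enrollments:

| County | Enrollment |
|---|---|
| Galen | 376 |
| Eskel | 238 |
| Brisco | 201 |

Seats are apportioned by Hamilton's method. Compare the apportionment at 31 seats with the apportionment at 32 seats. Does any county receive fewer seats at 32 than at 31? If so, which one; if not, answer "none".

none

At 31 seats: Galen 14, Eskel 9, Brisco 8.
At 32 seats: Galen 15, Eskel 9, Brisco 8.
No county's allocation decreased.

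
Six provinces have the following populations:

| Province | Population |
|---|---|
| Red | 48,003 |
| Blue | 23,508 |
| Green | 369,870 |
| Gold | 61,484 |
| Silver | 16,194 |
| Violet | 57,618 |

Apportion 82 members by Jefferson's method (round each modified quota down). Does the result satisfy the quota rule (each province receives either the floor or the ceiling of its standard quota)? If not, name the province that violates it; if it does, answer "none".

Standard quotas: Red 6.826, Blue 3.343, Green 52.593, Gold 8.743, Silver 2.303, Violet 8.193.
Jefferson allocation: Red 7, Blue 3, Green 54, Gold 8, Silver 2, Violet 8.
Green has quota 52.593 (lower 52, upper 53) but receives 54 — outside the quota interval.

Green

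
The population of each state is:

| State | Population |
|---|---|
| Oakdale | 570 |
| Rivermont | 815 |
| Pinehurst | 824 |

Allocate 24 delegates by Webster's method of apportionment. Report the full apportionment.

Standard divisor 2209/24 ≈ 92.042; standard quotas: Oakdale 6.193, Rivermont 8.855, Pinehurst 8.952.
Rounding to the nearest integer gives Oakdale 6, Rivermont 9, Pinehurst 9 — total 24, matching the house size, so no adjustment is needed.

Oakdale 6; Rivermont 9; Pinehurst 9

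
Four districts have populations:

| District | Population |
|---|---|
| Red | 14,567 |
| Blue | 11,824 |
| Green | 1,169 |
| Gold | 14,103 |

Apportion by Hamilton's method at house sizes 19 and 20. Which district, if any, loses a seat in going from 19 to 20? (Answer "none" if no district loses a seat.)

At 19 seats: Red 7, Blue 5, Green 1, Gold 6.
At 20 seats: Red 7, Blue 6, Green 0, Gold 7.
Green drops from 1 to 0.

Green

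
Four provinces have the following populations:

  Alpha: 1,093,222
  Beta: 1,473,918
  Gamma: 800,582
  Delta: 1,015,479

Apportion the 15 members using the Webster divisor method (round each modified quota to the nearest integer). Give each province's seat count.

Standard divisor 4383201/15 ≈ 292213.4; standard quotas: Alpha 3.741, Beta 5.044, Gamma 2.740, Delta 3.475.
Rounding to the nearest integer gives Alpha 4, Beta 5, Gamma 3, Delta 3 — total 15, matching the house size, so no adjustment is needed.

Alpha 4; Beta 5; Gamma 3; Delta 3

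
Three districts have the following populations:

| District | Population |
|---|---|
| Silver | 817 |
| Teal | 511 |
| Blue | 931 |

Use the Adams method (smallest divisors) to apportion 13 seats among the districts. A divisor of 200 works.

With modified divisor 200: modified quotas Silver 4.085, Teal 2.555, Blue 4.655.
Rounding up: Silver 5, Teal 3, Blue 5 (total 13).

Silver 5, Teal 3, Blue 5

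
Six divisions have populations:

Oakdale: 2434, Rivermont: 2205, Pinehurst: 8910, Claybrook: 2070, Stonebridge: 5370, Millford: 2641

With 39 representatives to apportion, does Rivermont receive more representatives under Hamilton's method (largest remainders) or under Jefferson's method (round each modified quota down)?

Hamilton: Oakdale 4, Rivermont 4, Pinehurst 15, Claybrook 3, Stonebridge 9, Millford 4.
Jefferson: Oakdale 4, Rivermont 3, Pinehurst 16, Claybrook 3, Stonebridge 9, Millford 4.
Rivermont gets 4 under Hamilton and 3 under Jefferson.

Hamilton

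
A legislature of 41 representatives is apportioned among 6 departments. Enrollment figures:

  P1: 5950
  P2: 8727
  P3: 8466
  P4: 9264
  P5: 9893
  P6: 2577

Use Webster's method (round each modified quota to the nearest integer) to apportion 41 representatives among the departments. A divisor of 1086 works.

P1: 5; P2: 8; P3: 8; P4: 9; P5: 9; P6: 2

With modified divisor 1086: modified quotas P1 5.479, P2 8.036, P3 7.796, P4 8.530, P5 9.110, P6 2.373.
Rounding to the nearest integer: P1 5, P2 8, P3 8, P4 9, P5 9, P6 2 (total 41).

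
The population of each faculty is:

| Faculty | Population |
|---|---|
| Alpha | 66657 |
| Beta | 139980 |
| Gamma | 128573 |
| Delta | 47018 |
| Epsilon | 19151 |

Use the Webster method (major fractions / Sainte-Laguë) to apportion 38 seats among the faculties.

Standard divisor 401379/38 ≈ 10562.605; standard quotas: Alpha 6.311, Beta 13.252, Gamma 12.172, Delta 4.451, Epsilon 1.813.
Rounding to the nearest integer gives 6, 13, 12, 4, 2 = 37 seats, so the divisor must be adjusted.
With modified divisor 10400: modified quotas Alpha 6.409, Beta 13.460, Gamma 12.363, Delta 4.521, Epsilon 1.841.
Rounding to the nearest integer: Alpha 6, Beta 13, Gamma 12, Delta 5, Epsilon 2 (total 38).

Alpha: 6, Beta: 13, Gamma: 12, Delta: 5, Epsilon: 2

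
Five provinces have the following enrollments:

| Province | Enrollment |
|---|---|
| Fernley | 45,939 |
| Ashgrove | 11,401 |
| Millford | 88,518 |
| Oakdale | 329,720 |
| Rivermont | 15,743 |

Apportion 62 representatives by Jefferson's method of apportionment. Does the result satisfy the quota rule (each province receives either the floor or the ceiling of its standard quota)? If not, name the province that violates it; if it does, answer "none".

Oakdale

Standard quotas: Fernley 5.797, Ashgrove 1.439, Millford 11.170, Oakdale 41.608, Rivermont 1.987.
Jefferson allocation: Fernley 5, Ashgrove 1, Millford 11, Oakdale 43, Rivermont 2.
Oakdale has quota 41.608 (lower 41, upper 42) but receives 43 — outside the quota interval.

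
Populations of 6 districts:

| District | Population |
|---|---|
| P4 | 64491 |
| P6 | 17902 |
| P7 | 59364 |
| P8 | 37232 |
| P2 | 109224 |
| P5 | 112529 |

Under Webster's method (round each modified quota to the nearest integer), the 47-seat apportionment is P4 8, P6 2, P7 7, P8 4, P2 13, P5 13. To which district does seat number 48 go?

P5

Priority for the next seat is population ÷ (current seats + 0.5).
Priorities: P4 7587.176, P6 7160.800, P7 7915.200, P8 8273.778, P2 8090.667, P5 8335.481.
Highest priority: P5.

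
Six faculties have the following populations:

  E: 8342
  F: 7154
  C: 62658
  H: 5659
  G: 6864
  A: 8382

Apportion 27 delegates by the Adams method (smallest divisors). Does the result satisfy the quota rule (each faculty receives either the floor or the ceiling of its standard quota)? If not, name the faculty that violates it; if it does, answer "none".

C

Standard quotas: E 2.274, F 1.950, C 17.078, H 1.542, G 1.871, A 2.285.
Adams allocation: E 2, F 2, C 16, H 2, G 2, A 3.
C has quota 17.078 (lower 17, upper 18) but receives 16 — outside the quota interval.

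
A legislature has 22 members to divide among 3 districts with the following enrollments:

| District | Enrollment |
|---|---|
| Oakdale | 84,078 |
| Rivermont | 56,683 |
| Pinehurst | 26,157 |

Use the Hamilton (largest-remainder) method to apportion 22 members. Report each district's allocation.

Oakdale 11; Rivermont 8; Pinehurst 3

Standard divisor: 166918 ÷ 22 ≈ 7587.182.
Standard quotas: Oakdale 11.0816, Rivermont 7.4709, Pinehurst 3.4475.
Lower quotas: Oakdale 11, Rivermont 7, Pinehurst 3 (sum 21, leaving 1 seat).
Remainders in descending order: Rivermont 0.4709, Pinehurst 0.4475, Oakdale 0.0816.
Largest remainder: Rivermont receives the extra seat.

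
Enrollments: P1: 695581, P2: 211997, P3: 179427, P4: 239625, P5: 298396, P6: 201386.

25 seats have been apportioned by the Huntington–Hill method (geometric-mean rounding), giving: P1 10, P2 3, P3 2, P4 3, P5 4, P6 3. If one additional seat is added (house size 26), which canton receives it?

Priority for the next seat is population ÷ (√(s·(s+1))).
Priorities: P1 66321.046, P2 61198.263, P3 73250.766, P4 69173.779, P5 66723.374, P6 58135.131.
Highest priority: P3.

P3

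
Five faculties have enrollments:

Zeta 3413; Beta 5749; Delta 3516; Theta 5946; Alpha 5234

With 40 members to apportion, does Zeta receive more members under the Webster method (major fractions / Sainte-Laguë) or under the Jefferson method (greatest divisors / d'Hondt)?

Webster: Zeta 6, Beta 9, Delta 6, Theta 10, Alpha 9.
Jefferson: Zeta 5, Beta 10, Delta 6, Theta 10, Alpha 9.
Zeta gets 6 under Webster and 5 under Jefferson.

Webster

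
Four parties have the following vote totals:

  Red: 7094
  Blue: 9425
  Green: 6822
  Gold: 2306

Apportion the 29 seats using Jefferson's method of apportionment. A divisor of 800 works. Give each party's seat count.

With modified divisor 800: modified quotas Red 8.867, Blue 11.781, Green 8.527, Gold 2.882.
Rounding down: Red 8, Blue 11, Green 8, Gold 2 (total 29).

Red: 8, Blue: 11, Green: 8, Gold: 2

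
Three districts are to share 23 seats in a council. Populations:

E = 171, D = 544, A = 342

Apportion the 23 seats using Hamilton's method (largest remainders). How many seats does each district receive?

E 4; D 12; A 7

Standard divisor: 1057 ÷ 23 ≈ 45.957.
Standard quotas: E 3.721, D 11.837, A 7.442.
Lower quotas: E 3, D 11, A 7 (sum 21, leaving 2 seats).
Remainders in descending order: D 0.837, E 0.721, A 0.442.
Largest remainders: D, E receive the extra seats.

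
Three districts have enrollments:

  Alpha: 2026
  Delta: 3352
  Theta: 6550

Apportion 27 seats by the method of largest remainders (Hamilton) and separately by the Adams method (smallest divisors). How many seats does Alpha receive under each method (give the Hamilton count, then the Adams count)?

Hamilton: Alpha 4, Delta 8, Theta 15.
Adams: Alpha 5, Delta 8, Theta 14.
Alpha gets 4 under Hamilton and 5 under Adams.

4 and 5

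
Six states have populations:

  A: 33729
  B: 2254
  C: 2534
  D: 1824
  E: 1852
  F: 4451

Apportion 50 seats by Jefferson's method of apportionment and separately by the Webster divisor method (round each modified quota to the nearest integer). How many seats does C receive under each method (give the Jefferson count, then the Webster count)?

Jefferson: A 37, B 2, C 2, D 2, E 2, F 5.
Webster: A 36, B 2, C 3, D 2, E 2, F 5.
C gets 2 under Jefferson and 3 under Webster.

2 and 3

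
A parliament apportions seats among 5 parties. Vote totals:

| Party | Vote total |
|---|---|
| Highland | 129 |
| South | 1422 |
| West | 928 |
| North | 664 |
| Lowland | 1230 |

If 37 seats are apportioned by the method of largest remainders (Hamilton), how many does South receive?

Total 4373; standard divisor 4373/37 ≈ 118.189.
Standard quotas: Highland 1.091, South 12.032, West 7.852, North 5.618, Lowland 10.407.
Lower quotas: Highland 1, South 12, West 7, North 5, Lowland 10 (sum 35, leaving 2 seats).
Remainders in descending order: West 0.852, North 0.618, Lowland 0.407, Highland 0.091, South 0.032.
The surplus seats go to West, North.
South receives 12.

12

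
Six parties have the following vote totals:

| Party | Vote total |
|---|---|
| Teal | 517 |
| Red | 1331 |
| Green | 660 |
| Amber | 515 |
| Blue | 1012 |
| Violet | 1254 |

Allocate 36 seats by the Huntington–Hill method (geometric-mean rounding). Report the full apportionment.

Teal=4; Red=9; Green=4; Amber=4; Blue=7; Violet=8

With divisor 148: modified quotas Teal 3.493, Red 8.993, Green 4.459, Amber 3.480, Blue 6.838, Violet 8.473.
Geometric-mean thresholds: Teal √(3·4)=3.464, Red √(8·9)=8.485, Green √(4·5)=4.472, Amber √(3·4)=3.464, Blue √(6·7)=6.481, Violet √(8·9)=8.485.
Each quota rounded against its threshold gives Teal 4, Red 9, Green 4, Amber 4, Blue 7, Violet 8 (total 36).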